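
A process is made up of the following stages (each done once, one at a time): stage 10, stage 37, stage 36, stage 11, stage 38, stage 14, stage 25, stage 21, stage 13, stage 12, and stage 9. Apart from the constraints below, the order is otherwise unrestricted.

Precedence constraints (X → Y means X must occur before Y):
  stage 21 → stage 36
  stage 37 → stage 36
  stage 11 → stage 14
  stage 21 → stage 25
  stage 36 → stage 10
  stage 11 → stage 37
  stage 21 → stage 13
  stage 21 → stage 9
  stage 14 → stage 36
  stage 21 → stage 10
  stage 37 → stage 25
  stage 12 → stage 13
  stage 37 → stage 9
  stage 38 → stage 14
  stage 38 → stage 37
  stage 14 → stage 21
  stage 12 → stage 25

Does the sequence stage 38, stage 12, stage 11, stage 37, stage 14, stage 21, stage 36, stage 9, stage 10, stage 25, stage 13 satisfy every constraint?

Yes

Checking each listed constraint against this order: for instance, stage 12 is in position 2 and stage 13 in position 11, so that constraint holds — and the remaining constraints check out the same way.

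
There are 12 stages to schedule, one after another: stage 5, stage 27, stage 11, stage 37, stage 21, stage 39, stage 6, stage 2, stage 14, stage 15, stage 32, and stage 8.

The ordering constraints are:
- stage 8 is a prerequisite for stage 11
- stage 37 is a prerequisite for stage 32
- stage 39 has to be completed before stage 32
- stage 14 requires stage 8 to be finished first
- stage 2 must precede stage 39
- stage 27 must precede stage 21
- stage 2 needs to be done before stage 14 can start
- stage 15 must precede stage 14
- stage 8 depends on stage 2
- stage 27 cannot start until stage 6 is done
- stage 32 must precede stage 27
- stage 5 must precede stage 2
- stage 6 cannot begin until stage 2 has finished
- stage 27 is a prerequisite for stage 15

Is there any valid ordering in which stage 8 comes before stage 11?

The constraints force stage 8 before stage 11, so yes — every valid ordering has stage 8 earlier.

Yes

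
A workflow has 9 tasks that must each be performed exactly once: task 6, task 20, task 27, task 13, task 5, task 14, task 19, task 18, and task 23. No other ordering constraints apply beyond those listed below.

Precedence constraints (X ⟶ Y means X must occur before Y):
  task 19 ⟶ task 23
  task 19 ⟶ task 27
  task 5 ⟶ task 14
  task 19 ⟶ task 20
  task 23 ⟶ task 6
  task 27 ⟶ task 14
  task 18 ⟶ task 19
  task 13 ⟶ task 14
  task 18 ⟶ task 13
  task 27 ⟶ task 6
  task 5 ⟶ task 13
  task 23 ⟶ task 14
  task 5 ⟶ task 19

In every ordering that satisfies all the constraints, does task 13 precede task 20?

No

Task 13 and task 20 are not related by any chain of constraints.
A valid ordering placing task 20 before task 13 exists, so the answer is no.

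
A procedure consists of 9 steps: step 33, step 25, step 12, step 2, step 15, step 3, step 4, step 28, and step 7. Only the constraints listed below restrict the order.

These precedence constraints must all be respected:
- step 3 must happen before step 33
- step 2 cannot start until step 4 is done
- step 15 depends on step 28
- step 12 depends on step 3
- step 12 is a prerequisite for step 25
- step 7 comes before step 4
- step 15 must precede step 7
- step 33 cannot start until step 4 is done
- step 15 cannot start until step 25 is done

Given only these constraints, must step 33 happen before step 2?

No

Step 33 and step 2 are not related by any chain of constraints.
So step 33 can come before step 2 or after — it is not forced.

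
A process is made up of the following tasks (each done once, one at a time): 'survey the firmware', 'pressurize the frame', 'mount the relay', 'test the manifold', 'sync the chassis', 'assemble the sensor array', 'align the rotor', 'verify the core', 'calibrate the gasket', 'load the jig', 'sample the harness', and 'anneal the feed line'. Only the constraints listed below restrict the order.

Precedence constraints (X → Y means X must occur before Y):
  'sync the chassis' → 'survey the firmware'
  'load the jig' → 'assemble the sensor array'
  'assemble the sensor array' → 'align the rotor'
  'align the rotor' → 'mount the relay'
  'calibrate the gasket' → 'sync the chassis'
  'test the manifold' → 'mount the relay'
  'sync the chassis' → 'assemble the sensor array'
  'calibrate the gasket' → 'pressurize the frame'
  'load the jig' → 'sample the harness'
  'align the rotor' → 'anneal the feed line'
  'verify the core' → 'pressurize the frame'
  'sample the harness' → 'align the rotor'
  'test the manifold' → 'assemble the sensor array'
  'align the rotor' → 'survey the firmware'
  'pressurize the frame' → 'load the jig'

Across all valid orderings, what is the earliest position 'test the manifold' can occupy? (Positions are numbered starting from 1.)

'test the manifold' has no prerequisites at all, so it can go in position 1.

1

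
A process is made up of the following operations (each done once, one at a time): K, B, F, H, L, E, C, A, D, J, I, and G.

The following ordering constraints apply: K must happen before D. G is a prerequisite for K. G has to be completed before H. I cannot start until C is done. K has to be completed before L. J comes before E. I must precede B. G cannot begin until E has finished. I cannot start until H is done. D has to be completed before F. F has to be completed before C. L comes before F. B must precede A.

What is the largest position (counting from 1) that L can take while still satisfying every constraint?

7

Every operation that must follow L has to come after it. Tracing all chains starting from L, those operations are: B, F, C, A, I — 5 in total.
With 5 mandatory successors out of 12 operations total, the latest slot for L is 12−5 = 7, and it's reachable by doing all non-successors before L.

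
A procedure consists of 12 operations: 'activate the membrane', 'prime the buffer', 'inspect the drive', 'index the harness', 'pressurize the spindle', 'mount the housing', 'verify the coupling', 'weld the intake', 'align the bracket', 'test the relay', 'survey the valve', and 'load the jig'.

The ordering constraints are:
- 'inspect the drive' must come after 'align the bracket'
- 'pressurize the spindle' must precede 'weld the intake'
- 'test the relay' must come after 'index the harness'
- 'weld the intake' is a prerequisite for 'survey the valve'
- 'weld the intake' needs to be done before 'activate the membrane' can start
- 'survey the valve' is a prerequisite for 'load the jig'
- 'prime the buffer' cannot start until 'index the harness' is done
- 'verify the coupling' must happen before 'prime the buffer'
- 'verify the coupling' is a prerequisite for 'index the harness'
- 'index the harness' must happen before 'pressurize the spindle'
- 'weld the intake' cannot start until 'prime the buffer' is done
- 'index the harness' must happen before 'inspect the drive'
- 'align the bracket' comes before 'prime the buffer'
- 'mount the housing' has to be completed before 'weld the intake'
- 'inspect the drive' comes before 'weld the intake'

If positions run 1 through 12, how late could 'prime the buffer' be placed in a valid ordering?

8

Following every chain forward from 'prime the buffer', the operations that must come later are 'activate the membrane', 'weld the intake', 'survey the valve', 'load the jig' — 4 of them.
With 4 mandatory successors out of 12 operations total, the latest slot for 'prime the buffer' is 12−4 = 8, and it's reachable by doing all non-successors before 'prime the buffer'.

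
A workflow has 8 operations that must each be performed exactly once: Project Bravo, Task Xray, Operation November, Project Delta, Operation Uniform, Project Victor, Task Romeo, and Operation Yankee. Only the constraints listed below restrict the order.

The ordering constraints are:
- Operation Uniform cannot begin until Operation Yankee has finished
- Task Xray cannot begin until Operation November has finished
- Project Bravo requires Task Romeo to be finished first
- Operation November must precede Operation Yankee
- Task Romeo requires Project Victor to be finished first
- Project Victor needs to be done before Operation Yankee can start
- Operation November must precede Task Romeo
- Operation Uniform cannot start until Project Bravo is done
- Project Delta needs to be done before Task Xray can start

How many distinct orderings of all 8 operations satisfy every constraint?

3 operations have no prerequisites (Operation November, Project Delta, Project Victor), so any of them could come first.
Enumerating by repeatedly choosing an available operation (one whose prerequisites are all placed) gives 156 distinct complete orderings.

156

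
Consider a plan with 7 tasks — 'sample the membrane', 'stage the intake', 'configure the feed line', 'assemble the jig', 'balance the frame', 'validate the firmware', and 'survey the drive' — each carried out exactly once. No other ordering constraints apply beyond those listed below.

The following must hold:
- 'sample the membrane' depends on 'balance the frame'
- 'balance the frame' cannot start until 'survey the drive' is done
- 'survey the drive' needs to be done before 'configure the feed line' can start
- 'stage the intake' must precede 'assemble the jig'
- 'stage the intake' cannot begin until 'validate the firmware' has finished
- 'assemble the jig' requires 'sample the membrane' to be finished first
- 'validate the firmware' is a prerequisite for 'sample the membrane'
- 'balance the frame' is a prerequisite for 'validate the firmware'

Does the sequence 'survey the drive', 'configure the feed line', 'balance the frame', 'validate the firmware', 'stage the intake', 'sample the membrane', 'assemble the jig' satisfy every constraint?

Checking each listed constraint against this order: for instance, 'balance the frame' is in position 3 and 'sample the membrane' in position 6, so that constraint holds — and the remaining constraints check out the same way.

Yes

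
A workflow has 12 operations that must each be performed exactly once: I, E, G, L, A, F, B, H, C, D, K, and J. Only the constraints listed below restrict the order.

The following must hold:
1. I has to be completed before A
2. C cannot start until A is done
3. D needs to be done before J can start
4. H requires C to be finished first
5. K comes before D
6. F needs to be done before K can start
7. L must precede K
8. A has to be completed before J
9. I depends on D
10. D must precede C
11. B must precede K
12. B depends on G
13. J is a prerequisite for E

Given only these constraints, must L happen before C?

Tracing the constraints gives a chain: L → K → D → C.
Hence L necessarily comes before C.

Yes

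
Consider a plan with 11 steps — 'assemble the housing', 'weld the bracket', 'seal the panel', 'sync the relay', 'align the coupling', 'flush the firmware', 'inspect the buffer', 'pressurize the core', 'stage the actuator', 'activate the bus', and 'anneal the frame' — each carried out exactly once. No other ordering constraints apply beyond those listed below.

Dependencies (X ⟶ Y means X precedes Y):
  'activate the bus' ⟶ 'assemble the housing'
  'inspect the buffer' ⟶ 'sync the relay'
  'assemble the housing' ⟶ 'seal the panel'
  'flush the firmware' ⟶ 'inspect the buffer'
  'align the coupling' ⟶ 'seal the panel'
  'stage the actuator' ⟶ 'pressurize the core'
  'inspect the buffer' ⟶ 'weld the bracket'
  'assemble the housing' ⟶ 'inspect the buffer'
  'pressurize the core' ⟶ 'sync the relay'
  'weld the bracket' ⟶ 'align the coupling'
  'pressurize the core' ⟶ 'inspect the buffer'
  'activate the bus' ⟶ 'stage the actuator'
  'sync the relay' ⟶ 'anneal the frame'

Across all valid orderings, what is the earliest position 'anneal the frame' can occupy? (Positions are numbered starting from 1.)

Working backwards through the constraints from 'anneal the frame', its full set of required predecessors is 'assemble the housing', 'sync the relay', 'flush the firmware', 'inspect the buffer', 'pressurize the core', 'stage the actuator', 'activate the bus' — 7 of them.
With 7 mandatory predecessors, the earliest 'anneal the frame' can sit is position 7+1 = 8, and placing just those 7 first achieves it.

8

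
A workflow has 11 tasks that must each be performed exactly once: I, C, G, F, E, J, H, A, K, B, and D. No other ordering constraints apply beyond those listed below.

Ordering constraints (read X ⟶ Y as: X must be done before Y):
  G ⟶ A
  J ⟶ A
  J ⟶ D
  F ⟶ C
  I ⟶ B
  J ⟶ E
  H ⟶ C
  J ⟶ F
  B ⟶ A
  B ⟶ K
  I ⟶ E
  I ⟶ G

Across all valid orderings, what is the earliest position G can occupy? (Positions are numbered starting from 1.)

The only task forced before G (directly or transitively) is I.
With 1 mandatory predecessor, the earliest G can sit is position 1+1 = 2, and placing just that one first achieves it.

2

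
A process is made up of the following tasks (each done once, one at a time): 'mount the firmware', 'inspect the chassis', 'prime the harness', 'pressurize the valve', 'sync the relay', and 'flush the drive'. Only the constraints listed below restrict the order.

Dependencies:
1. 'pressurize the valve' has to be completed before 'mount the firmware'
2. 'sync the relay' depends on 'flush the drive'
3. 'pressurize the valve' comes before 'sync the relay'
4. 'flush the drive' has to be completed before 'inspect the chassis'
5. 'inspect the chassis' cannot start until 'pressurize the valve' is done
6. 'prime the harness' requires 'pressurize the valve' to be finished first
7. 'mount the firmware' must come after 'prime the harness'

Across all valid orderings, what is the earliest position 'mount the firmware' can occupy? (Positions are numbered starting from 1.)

3

The tasks that are forced before 'mount the firmware', directly or transitively, are 'prime the harness', 'pressurize the valve'. That's 2 tasks.
So at minimum 2 tasks come before 'mount the firmware', putting 'mount the firmware' no earlier than position 3. That position is achievable by scheduling exactly those predecessors first.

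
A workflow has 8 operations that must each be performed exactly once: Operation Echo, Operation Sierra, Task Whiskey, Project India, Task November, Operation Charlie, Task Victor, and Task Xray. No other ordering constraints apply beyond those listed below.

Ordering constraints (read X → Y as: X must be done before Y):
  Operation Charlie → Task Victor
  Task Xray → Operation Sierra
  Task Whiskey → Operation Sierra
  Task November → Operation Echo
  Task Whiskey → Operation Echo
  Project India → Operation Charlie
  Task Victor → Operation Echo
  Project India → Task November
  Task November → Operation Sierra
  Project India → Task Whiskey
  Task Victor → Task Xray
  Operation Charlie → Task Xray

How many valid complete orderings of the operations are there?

52

Only Project India has no prerequisites, so it must go first.
Counting all ways to extend the partial order to a total order gives 52.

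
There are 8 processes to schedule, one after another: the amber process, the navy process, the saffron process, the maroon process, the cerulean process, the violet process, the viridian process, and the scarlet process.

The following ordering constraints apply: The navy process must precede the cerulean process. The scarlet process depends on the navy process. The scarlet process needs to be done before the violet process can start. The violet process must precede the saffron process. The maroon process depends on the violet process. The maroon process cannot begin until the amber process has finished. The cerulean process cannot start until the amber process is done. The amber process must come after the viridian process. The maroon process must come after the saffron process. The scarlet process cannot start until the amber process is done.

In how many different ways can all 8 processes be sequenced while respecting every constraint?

The processes with no prerequisites are the navy process, the viridian process; any of them can be placed first.
Systematically extending each partial ordering one process at a time and counting, there are 15 complete orderings.

15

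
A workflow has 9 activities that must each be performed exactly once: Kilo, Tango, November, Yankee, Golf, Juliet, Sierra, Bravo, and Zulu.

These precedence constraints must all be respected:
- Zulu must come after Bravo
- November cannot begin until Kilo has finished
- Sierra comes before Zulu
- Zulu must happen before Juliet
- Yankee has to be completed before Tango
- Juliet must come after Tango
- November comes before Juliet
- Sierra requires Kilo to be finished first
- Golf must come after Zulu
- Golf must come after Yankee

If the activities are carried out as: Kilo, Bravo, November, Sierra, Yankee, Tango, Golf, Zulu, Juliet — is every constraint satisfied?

No

In the proposed order, Golf appears before Zulu.
But one of the constraints requires Zulu before Golf, so this ordering violates it.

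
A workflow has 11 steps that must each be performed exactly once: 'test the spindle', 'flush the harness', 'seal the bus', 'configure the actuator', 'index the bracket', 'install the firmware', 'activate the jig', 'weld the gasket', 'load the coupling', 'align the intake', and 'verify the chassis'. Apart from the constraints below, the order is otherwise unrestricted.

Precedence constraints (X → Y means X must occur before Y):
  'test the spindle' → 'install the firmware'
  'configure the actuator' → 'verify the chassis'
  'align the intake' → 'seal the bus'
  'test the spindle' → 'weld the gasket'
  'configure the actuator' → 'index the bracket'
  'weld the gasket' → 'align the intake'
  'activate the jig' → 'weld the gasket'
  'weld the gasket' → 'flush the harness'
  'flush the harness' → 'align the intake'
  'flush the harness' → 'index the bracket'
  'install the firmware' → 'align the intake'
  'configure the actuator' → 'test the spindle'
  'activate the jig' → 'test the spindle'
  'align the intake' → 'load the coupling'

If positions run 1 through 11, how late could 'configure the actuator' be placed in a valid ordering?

2

Following every chain forward from 'configure the actuator', the steps that must come later are 'test the spindle', 'flush the harness', 'seal the bus', 'index the bracket', 'install the firmware', 'weld the gasket', 'load the coupling', 'align the intake', 'verify the chassis' — 9 of them.
So at least 9 steps follow 'configure the actuator', putting 'configure the actuator' no later than position 2. That position is achievable by scheduling everything else first.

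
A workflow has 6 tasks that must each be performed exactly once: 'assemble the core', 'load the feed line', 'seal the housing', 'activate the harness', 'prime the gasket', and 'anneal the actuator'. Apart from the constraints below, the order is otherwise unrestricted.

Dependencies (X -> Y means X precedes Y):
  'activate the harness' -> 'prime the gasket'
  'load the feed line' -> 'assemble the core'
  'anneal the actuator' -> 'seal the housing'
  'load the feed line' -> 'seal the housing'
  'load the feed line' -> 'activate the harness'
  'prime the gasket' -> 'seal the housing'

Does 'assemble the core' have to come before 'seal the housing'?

No

No chain of constraints connects 'assemble the core' to 'seal the housing' in either direction.
There exist valid orderings with 'seal the housing' before 'assemble the core', so 'assemble the core' is not required to come first.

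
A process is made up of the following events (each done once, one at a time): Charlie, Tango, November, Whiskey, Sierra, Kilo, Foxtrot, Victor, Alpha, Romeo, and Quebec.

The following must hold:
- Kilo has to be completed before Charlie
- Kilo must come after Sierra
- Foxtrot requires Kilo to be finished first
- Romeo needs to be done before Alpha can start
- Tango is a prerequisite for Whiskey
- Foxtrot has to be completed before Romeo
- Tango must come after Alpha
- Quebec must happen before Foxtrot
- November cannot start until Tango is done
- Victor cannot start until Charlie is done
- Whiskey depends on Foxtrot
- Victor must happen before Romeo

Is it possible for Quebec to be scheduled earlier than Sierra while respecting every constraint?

No chain of constraints runs from Sierra to Quebec, so Sierra is not required to come first.
That means at least one valid schedule has Quebec before Sierra.

Yes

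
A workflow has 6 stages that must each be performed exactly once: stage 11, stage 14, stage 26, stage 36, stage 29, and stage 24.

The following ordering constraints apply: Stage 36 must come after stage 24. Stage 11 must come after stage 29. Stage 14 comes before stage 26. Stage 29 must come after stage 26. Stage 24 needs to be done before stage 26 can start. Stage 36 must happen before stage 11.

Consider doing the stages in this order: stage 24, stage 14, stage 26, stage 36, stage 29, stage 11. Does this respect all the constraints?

Yes

Going through the constraints one by one, each required predecessor appears earlier in the sequence than its dependent — e.g. stage 24 (position 1) is before stage 36 (position 4), as required.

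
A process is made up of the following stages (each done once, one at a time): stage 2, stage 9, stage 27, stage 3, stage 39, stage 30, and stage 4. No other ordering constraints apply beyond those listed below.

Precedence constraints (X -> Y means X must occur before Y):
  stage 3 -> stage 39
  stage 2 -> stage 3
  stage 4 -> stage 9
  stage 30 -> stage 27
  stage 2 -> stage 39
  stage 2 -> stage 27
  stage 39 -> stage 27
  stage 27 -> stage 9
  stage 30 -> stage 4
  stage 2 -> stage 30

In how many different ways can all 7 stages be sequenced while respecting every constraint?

9

Only stage 2 has no prerequisites, so it must go first.
Counting all ways to extend the partial order to a total order gives 9.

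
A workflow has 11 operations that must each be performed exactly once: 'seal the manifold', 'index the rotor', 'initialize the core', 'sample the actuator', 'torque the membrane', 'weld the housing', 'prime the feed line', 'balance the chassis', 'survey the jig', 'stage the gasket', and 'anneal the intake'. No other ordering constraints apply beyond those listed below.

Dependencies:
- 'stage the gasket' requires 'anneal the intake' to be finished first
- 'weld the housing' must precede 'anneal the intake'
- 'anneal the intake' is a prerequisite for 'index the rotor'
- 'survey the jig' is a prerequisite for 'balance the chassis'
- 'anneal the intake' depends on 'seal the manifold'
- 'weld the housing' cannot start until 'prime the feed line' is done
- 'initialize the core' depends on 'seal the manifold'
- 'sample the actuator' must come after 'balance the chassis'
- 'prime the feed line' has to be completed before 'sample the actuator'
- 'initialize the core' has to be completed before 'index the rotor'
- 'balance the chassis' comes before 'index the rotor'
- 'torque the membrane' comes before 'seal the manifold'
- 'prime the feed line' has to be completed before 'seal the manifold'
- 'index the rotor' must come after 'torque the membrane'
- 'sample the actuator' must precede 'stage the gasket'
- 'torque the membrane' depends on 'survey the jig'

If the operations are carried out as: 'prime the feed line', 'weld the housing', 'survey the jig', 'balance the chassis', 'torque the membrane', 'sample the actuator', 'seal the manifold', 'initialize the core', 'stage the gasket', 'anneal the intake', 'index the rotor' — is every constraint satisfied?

No

The sequence places 'stage the gasket' ahead of 'anneal the intake'.
Since 'anneal the intake' is required before 'stage the gasket', the ordering is invalid.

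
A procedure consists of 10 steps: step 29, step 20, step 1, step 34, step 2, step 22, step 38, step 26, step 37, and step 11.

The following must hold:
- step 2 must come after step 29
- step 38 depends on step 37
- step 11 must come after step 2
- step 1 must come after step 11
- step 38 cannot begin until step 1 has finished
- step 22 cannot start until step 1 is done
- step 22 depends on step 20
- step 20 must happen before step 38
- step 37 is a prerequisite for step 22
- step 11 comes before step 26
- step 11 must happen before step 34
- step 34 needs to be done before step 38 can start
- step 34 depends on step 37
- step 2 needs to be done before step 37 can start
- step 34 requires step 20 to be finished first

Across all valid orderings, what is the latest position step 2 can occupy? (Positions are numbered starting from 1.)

Following every chain forward from step 2, the steps that must come later are step 1, step 34, step 22, step 38, step 26, step 37, step 11 — 7 of them.
With 7 mandatory successors out of 10 steps total, the latest slot for step 2 is 10−7 = 3, and it's reachable by doing all non-successors before step 2.

3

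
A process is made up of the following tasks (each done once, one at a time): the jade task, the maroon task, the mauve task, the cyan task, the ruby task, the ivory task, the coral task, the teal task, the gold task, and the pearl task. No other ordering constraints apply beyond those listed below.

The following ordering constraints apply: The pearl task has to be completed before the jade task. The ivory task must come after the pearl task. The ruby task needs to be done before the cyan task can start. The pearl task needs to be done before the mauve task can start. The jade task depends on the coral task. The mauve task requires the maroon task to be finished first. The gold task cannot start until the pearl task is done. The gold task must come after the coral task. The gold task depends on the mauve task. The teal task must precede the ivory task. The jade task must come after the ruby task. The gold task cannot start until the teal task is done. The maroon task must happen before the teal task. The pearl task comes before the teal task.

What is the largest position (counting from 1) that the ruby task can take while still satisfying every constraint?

8

The tasks that are forced after the ruby task, directly or by a chain of constraints, are the jade task, the cyan task. That's 2 tasks.
With 2 mandatory successors out of 10 tasks total, the latest slot for the ruby task is 10−2 = 8, and it's reachable by doing all non-successors before the ruby task.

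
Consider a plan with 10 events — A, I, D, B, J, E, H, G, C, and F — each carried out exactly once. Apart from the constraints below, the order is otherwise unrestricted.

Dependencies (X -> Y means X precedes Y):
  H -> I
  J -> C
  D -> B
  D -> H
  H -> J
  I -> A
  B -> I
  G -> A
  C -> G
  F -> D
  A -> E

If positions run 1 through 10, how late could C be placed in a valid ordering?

7

Every event that must follow C has to come after it. Tracing all chains starting from C, those events are: A, E, G — 3 in total.
With 3 mandatory successors out of 10 events total, the latest slot for C is 10−3 = 7, and it's reachable by doing all non-successors before C.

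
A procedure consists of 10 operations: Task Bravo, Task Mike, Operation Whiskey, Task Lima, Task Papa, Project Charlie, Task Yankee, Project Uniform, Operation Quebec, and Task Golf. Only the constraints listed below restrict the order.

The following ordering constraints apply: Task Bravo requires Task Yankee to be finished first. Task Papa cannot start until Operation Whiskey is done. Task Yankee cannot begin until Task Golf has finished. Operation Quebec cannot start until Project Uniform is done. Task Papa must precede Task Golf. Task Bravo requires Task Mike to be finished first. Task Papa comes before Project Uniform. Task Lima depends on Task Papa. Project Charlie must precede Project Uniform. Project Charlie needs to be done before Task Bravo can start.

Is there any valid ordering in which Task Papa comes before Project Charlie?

Yes

No chain of constraints runs from Project Charlie to Task Papa, so Project Charlie is not required to come first.
So a valid ordering placing Task Papa earlier than Project Charlie exists.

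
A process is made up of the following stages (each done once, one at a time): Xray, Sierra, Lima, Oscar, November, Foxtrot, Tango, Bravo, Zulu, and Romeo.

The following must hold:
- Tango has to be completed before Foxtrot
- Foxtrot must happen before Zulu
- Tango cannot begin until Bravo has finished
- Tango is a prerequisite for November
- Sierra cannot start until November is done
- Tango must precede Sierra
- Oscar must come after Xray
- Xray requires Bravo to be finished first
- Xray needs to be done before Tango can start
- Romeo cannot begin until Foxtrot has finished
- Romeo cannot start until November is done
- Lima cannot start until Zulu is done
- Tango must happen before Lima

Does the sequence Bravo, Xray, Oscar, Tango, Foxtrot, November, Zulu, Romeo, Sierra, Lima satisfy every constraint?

Checking each listed constraint against this order: for instance, Tango is in position 4 and Lima in position 10, so that constraint holds — and the remaining constraints check out the same way.

Yes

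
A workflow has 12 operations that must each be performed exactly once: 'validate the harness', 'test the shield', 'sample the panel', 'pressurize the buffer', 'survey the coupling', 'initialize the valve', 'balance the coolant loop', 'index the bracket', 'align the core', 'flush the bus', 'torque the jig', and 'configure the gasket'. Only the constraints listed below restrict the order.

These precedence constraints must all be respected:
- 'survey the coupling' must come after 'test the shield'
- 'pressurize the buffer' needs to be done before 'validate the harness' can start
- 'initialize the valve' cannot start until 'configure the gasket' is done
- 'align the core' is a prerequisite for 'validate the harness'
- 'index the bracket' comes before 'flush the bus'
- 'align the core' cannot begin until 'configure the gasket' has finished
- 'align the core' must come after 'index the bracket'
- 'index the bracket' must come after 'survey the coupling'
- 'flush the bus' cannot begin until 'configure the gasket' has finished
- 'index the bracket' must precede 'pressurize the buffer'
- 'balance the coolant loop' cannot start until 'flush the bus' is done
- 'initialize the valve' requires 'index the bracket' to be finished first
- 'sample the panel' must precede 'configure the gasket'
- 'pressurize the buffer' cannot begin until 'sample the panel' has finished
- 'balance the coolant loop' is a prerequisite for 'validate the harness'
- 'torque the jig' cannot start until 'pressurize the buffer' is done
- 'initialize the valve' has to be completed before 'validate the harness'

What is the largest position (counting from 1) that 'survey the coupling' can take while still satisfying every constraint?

4

The operations that are forced after 'survey the coupling', directly or by a chain of constraints, are 'validate the harness', 'pressurize the buffer', 'initialize the valve', 'balance the coolant loop', 'index the bracket', 'align the core', 'flush the bus', 'torque the jig'. That's 8 operations.
With 8 mandatory successors out of 12 operations total, the latest slot for 'survey the coupling' is 12−8 = 4, and it's reachable by doing all non-successors before 'survey the coupling'.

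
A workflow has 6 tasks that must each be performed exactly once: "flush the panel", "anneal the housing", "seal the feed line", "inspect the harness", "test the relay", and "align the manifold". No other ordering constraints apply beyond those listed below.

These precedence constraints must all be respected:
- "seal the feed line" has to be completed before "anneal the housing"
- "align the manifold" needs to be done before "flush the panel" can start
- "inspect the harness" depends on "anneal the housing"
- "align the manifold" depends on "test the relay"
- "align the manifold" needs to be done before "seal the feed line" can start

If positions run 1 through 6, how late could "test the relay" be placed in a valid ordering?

Every task that must follow "test the relay" has to come after it. Tracing all chains starting from "test the relay", those tasks are: "flush the panel", "anneal the housing", "seal the feed line", "inspect the harness", "align the manifold" — 5 in total.
So at least 5 tasks follow "test the relay", putting "test the relay" no later than position 1. That position is achievable by scheduling everything else first.

1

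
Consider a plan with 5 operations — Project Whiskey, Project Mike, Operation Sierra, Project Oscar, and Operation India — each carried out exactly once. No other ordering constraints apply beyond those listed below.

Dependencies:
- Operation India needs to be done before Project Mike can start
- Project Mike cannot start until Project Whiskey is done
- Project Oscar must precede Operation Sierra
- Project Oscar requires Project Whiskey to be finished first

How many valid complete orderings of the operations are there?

2 operations have no prerequisites (Project Whiskey, Operation India), so any of them could come first.
Counting all ways to extend the partial order to a total order gives 9.

9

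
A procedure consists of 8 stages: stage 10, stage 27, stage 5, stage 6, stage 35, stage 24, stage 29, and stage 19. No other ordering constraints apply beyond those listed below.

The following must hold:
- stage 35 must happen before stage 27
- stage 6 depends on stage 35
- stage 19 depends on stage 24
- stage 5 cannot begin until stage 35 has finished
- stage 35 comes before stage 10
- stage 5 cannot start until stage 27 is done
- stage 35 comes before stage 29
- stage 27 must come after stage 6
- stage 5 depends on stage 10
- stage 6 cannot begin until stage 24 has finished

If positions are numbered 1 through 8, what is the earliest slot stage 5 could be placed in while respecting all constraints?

6

The stages that are forced before stage 5, directly or transitively, are stage 10, stage 27, stage 6, stage 35, stage 24. That's 5 stages.
So at minimum 5 stages come before stage 5, putting stage 5 no earlier than position 6. That position is achievable by scheduling exactly those predecessors first.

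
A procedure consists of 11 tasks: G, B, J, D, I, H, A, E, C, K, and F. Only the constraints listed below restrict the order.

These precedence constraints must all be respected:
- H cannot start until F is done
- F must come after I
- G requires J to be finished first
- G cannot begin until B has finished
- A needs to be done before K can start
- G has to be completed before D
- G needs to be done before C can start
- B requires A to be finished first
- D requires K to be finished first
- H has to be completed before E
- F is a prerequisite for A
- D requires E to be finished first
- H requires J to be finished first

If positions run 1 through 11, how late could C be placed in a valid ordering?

No constraint forces any task after C, so it can be placed last, in position 11.

11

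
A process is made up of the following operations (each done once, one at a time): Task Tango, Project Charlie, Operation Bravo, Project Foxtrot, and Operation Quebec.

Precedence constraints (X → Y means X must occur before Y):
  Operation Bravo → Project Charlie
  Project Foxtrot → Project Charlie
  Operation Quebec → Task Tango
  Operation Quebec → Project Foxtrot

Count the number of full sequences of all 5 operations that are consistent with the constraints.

11

2 operations have no prerequisites (Operation Bravo, Operation Quebec), so any of them could come first.
Systematically extending each partial ordering one operation at a time and counting, there are 11 complete orderings.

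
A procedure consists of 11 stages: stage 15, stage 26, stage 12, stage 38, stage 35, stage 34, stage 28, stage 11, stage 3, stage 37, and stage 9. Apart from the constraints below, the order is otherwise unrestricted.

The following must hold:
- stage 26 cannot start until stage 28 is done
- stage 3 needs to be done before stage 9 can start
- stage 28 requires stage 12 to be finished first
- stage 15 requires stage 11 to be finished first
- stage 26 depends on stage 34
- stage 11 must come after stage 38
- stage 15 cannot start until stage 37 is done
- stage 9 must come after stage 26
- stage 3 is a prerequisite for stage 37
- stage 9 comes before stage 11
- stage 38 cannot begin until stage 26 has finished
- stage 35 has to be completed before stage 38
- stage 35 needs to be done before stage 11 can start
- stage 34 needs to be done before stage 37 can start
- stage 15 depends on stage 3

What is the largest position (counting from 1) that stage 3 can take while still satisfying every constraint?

Following every chain forward from stage 3, the stages that must come later are stage 15, stage 11, stage 37, stage 9 — 4 of them.
With 4 mandatory successors out of 11 stages total, the latest slot for stage 3 is 11−4 = 7, and it's reachable by doing all non-successors before stage 3.

7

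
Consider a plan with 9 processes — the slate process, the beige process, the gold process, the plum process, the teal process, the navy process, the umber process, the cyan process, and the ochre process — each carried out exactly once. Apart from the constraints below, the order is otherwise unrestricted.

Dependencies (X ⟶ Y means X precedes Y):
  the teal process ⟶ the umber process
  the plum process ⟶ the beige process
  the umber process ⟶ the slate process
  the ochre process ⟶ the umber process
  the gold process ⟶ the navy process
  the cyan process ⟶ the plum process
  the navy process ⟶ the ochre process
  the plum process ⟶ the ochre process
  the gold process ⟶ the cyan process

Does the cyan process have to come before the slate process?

Yes

Tracing the constraints gives a chain: the cyan process → the plum process → the ochre process → the umber process → the slate process.
That forces the cyan process before the slate process in every valid schedule.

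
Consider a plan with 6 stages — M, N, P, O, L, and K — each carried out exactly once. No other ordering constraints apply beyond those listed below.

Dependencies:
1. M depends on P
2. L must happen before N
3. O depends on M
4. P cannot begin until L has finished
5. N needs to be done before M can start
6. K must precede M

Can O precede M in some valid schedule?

No

The constraints give a chain M → O, which forces M before O.
Hence O can never be scheduled before M.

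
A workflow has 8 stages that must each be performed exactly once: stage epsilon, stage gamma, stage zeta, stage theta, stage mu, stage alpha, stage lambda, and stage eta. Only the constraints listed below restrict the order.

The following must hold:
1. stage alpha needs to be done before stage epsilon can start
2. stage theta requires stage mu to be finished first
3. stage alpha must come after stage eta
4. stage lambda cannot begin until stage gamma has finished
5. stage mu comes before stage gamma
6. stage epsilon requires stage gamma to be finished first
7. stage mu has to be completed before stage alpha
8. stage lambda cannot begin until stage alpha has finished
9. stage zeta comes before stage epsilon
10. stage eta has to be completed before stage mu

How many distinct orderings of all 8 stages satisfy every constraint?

124

The stages with no prerequisites are stage zeta, stage eta; any of them can be placed first.
Enumerating by repeatedly choosing an available stage (one whose prerequisites are all placed) gives 124 distinct complete orderings.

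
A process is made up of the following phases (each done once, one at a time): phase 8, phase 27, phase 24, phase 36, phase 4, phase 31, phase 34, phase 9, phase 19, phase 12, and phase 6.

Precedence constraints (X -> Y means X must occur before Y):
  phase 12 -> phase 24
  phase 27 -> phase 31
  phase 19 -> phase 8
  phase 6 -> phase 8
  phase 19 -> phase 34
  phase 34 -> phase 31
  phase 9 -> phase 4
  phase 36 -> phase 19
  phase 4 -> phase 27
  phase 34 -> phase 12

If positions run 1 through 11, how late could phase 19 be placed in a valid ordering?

6

Following every chain forward from phase 19, the phases that must come later are phase 8, phase 24, phase 31, phase 34, phase 12 — 5 of them.
So at least 5 phases follow phase 19, putting phase 19 no later than position 6. That position is achievable by scheduling everything else first.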